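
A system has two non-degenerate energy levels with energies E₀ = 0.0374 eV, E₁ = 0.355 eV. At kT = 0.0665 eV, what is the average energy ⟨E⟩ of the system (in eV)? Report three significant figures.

Eᵢ/kT = 0.56241, 5.3383.
Z = Σ e^(−Eᵢ/kT) = e^(−0.56241) + e^(−5.3383) = 0.56983 + 0.0048040 = 0.57463.
⟨E⟩ = Σ Eᵢ e^(−Eᵢ/kT) / Z = (0.0374·0.56983 + 0.355·0.0048040) / 0.57463 = 0.0401 eV.

0.0401 eV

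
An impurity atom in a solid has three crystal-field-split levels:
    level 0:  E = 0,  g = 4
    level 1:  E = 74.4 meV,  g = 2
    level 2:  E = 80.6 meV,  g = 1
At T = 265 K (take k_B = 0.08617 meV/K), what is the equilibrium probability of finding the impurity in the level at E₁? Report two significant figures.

0.019

k_BT = 0.08617 × 265 K = 22.84 meV.
Eᵢ/kT = 0, 3.257, 3.529.
Z = Σ gᵢe^(−Eᵢ/kT) = 4·e^(−0) + 2·e^(−3.257) + 1·e^(−3.529) = 4.000 + 0.07701 + 0.02933 = 4.106.
P₁ = g₁ e^(−E₁/kT) / Z = 0.07701/4.106 = 0.019.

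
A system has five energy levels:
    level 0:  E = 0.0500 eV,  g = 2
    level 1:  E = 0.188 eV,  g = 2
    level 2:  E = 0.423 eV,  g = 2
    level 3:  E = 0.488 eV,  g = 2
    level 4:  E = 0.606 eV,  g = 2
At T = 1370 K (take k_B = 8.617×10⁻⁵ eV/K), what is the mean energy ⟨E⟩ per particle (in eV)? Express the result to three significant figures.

k_BT = 8.617×10⁻⁵ × 1370 K = 0.11805 eV.
Eᵢ/kT = 0.42355, 1.5925, 3.5832, 4.1338, 5.1334.
Z = Σ gᵢe^(−Eᵢ/kT) = 2·e^(−0.42355) + 2·e^(−1.5925) + 2·e^(−3.5832) + 2·e^(−4.1338) + 2·e^(−5.1334) = 1.3094 + 0.40683 + 0.055573 + 0.032044 + 0.011793 = 1.8156.
⟨E⟩ = Σ Eᵢ gᵢe^(−Eᵢ/kT) / Z = (0.0500·1.3094 + 0.188·0.40683 + 0.423·0.055573 + 0.488·0.032044 + 0.606·0.011793) / 1.8156 = 0.104 eV.

0.104 eV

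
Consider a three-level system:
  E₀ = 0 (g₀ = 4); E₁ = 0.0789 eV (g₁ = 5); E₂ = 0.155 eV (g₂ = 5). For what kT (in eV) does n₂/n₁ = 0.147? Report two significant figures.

0.040 eV

n₂/n₁ = (g₂/g₁) exp[−(E₂−E₁)/kT] = 0.147.
⇒ (E₂−E₁)/kT = ln((5/5)/0.147) = ln(6.803) = 1.917.
kT = 0.0761 eV / 1.917 = 0.040 eV.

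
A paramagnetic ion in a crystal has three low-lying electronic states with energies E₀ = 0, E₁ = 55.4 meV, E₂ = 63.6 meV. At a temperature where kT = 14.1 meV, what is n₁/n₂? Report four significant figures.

n₁/n₂ = exp[−(E₁−E₂)/kT] = exp(−(-8.2 meV)/(14.1 meV)) = exp(0.581560) = 1.789.

1.789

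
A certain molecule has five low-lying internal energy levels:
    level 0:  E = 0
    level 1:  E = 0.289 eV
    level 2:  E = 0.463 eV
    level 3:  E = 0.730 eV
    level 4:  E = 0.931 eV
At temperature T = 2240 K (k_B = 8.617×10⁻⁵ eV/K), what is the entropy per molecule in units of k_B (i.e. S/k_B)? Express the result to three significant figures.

k_BT = 8.617×10⁻⁵ × 2240 K = 0.19302 eV.
Eᵢ/kT = 0, 1.4973, 2.3987, 3.7820, 4.8233.
Z = Σ e^(−Eᵢ/kT) = e^(−0) + e^(−1.4973) + e^(−2.3987) + e^(−3.7820) + e^(−4.8233) = 1.0000 + 0.22373 + 0.090836 + 0.022777 + 0.0080402 = 1.3454.
⟨E⟩ = Σ EᵢPᵢ = 0.097241 eV.
S/k_B = ln Z + ⟨E⟩/kT = ln(1.3454) + 0.097241/0.19302 = 0.29669 + 0.50379 = 0.800.

0.800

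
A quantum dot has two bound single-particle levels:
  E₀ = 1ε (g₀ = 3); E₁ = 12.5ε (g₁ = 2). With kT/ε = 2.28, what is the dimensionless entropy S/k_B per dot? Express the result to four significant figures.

Eᵢ/kT = 0.438596, 5.48246.
Z = Σ gᵢe^(−Eᵢ/kT) = 3·e^(−0.438596) + 2·e^(−5.48246) = 1.93482 + 0.00831817 = 1.94314.
⟨E⟩ = Σ EᵢPᵢ = 1.04923 ε.
S/k_B = ln Z + ⟨E⟩/kT = ln(1.94314) + 1.04923/2.28 = 0.664305 + 0.460189 = 1.124.

1.124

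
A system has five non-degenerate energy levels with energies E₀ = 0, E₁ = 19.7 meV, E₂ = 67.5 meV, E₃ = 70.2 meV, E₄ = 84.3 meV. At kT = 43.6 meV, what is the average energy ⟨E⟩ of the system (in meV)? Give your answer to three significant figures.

24.2 meV

Eᵢ/kT = 0, 0.45183, 1.5482, 1.6101, 1.9335.
Z = Σ e^(−Eᵢ/kT) = e^(−0) + e^(−0.45183) + e^(−1.5482) + e^(−1.6101) + e^(−1.9335) = 1.0000 + 0.63646 + 0.21263 + 0.19987 + 0.14464 = 2.1936.
⟨E⟩ = Σ Eᵢ e^(−Eᵢ/kT) / Z = (0·1.0000 + 19.7·0.63646 + 67.5·0.21263 + 70.2·0.19987 + 84.3·0.14464) / 2.1936 = 24.2 meV.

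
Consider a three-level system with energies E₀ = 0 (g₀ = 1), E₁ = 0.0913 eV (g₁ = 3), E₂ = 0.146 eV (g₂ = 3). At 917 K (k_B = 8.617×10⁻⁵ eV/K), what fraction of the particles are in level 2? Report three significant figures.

k_BT = 8.617×10⁻⁵ × 917 K = 0.079018 eV.
Eᵢ/kT = 0, 1.1554, 1.8477.
Z = Σ gᵢe^(−Eᵢ/kT) = 1·e^(−0) + 3·e^(−1.1554) + 3·e^(−1.8477) = 1.0000 + 0.94479 + 0.47280 = 2.4176.
P₂ = g₂ e^(−E₂/kT) / Z = 0.47280/2.4176 = 0.196.

0.196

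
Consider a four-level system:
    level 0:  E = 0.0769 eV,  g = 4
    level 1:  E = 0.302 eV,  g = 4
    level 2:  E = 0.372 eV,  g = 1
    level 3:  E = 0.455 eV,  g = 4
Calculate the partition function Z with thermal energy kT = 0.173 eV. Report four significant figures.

Eᵢ/kT = 0.444509, 1.74566, 2.15029, 2.63006.
Z = Σ gᵢe^(−Eᵢ/kT) = 4·e^(−0.444509) + 4·e^(−1.74566) + 1·e^(−2.15029) + 4·e^(−2.63006) = 2.56456 + 0.698119 + 0.116450 + 0.288297 = 3.66743.

Z = 3.667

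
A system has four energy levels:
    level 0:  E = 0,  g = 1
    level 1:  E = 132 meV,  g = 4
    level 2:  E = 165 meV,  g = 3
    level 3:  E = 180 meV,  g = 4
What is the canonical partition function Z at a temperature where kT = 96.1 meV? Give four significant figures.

Eᵢ/kT = 0, 1.37357, 1.71696, 1.87305.
Z = Σ gᵢe^(−Eᵢ/kT) = 1·e^(−0) + 4·e^(−1.37357) + 3·e^(−1.71696) + 4·e^(−1.87305) = 1.00000 + 1.01281 + 0.538834 + 0.614617 = 3.16626.

Z = 3.166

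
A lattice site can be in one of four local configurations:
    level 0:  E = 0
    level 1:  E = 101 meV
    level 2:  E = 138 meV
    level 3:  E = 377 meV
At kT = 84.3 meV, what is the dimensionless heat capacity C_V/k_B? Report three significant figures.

0.549

Eᵢ/kT = 0, 1.1981, 1.6370, 4.4721.
Z = Σ e^(−Eᵢ/kT) = e^(−0) + e^(−1.1981) + e^(−1.6370) + e^(−4.4721) = 1.0000 + 0.30177 + 0.19456 + 0.011423 = 1.5078.
⟨E⟩ = 40.877 meV, ⟨E²⟩ = 5575.7 meV².
C_V/k_B = (⟨E²⟩ − ⟨E⟩²)/(kT)² = (5575.7 − 1670.9)/7106.5 = 0.549.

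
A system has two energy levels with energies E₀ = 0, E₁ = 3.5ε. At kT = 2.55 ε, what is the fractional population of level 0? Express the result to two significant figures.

0.80

Eᵢ/kT = 0, 1.373.
Z = Σ e^(−Eᵢ/kT) = e^(−0) + e^(−1.373) = 1.000 + 0.2533 = 1.253.
P₀ = e^(−E₀/kT) / Z = 1.000/1.253 = 0.80.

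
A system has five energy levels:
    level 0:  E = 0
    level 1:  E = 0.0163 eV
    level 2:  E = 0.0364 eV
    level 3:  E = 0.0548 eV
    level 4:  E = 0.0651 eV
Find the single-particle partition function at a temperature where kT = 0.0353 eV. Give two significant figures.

Z = 2.4

Eᵢ/kT = 0, 0.4618, 1.031, 1.552, 1.844.
Z = Σ e^(−Eᵢ/kT) = e^(−0) + e^(−0.4618) + e^(−1.031) + e^(−1.552) + e^(−1.844) = 1.000 + 0.6301 + 0.3567 + 0.2118 + 0.1582 = 2.357.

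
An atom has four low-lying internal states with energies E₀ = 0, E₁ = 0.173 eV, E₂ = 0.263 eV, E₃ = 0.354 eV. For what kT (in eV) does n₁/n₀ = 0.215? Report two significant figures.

0.11 eV

n₁/n₀ = exp[−(E₁−E₀)/kT] = 0.215.
⇒ (E₁−E₀)/kT = ln(1/0.215) = ln(4.651) = 1.537.
kT = 0.173 eV / 1.537 = 0.11 eV.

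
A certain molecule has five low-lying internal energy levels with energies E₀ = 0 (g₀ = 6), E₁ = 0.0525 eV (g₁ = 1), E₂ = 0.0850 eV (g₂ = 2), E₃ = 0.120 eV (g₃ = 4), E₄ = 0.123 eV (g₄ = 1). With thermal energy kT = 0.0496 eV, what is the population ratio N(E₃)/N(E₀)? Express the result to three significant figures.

0.0593

n₃/n₀ = (g₃/g₀) exp[−(E₃−E₀)/kT] = (4/6) × exp(−(0.120 eV)/(0.0496 eV)) = (4/6) × exp(-2.4194) = 0.0593.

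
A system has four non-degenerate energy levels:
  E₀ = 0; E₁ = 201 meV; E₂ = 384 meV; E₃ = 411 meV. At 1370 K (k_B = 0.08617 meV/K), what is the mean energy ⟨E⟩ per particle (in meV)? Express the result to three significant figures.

k_BT = 0.08617 × 1370 K = 118.05 meV.
Eᵢ/kT = 0, 1.7027, 3.2529, 3.4816.
Z = Σ e^(−Eᵢ/kT) = e^(−0) + e^(−1.7027) + e^(−3.2529) + e^(−3.4816) = 1.0000 + 0.18219 + 0.038662 + 0.030758 = 1.2516.
⟨E⟩ = Σ Eᵢ e^(−Eᵢ/kT) / Z = (0·1.0000 + 201·0.18219 + 384·0.038662 + 411·0.030758) / 1.2516 = 51.2 meV.

51.2 meV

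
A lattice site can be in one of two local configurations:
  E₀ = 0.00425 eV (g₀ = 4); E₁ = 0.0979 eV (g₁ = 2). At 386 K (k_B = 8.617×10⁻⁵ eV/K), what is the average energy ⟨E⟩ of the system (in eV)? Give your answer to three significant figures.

0.00697 eV

k_BT = 8.617×10⁻⁵ × 386 K = 0.033262 eV.
Eᵢ/kT = 0.12777, 2.9433.
Z = Σ gᵢe^(−Eᵢ/kT) = 4·e^(−0.12777) + 2·e^(−2.9433) = 3.5202 + 0.10538 = 3.6256.
⟨E⟩ = Σ Eᵢ gᵢe^(−Eᵢ/kT) / Z = (0.00425·3.5202 + 0.0979·0.10538) / 3.6256 = 0.00697 eV.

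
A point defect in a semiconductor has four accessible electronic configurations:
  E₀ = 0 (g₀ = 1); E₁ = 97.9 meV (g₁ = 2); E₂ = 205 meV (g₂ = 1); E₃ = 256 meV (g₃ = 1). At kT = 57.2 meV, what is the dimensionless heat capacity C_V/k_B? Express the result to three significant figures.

Eᵢ/kT = 0, 1.7115, 3.5839, 4.4755.
Z = Σ gᵢe^(−Eᵢ/kT) = 1·e^(−0) + 2·e^(−1.7115) + 1·e^(−3.5839) + 1·e^(−4.4755) = 1.0000 + 0.36119 + 0.027767 + 0.011385 = 1.4003.
⟨E⟩ = 31.398 meV, ⟨E²⟩ = 3838.3 meV².
C_V/k_B = (⟨E²⟩ − ⟨E⟩²)/(kT)² = (3838.3 − 985.83)/3271.8 = 0.872.

0.872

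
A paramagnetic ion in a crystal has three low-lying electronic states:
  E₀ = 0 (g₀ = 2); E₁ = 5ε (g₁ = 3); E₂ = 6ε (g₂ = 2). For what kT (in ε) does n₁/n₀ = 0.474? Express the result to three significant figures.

4.34 ε

n₁/n₀ = (g₁/g₀) exp[−(E₁−E₀)/kT] = 0.474.
⇒ (E₁−E₀)/kT = ln((3/2)/0.474) = ln(3.1646) = 1.1520.
kT = 5ε / 1.1520 = 4.34 ε.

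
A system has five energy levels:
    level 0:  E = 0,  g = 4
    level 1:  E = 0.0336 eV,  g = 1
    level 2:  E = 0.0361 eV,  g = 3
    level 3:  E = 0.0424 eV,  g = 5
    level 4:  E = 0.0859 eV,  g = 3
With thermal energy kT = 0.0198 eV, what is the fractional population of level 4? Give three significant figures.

0.00740

Eᵢ/kT = 0, 1.6970, 1.8232, 2.1414, 4.3384.
Z = Σ gᵢe^(−Eᵢ/kT) = 4·e^(−0) + 1·e^(−1.6970) + 3·e^(−1.8232) + 5·e^(−2.1414) + 3·e^(−4.3384) = 4.0000 + 0.18323 + 0.48452 + 0.58745 + 0.039172 = 5.2944.
P₄ = g₄ e^(−E₄/kT) / Z = 0.039172/5.2944 = 0.00740.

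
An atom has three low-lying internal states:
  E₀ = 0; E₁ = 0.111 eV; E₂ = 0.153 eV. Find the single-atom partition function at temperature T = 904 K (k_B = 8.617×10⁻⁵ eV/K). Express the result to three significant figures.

Z = 1.38

k_BT = 8.617×10⁻⁵ × 904 K = 0.077898 eV.
Eᵢ/kT = 0, 1.4249, 1.9641.
Z = Σ e^(−Eᵢ/kT) = e^(−0) + e^(−1.4249) + e^(−1.9641) = 1.0000 + 0.24053 + 0.14028 = 1.3808.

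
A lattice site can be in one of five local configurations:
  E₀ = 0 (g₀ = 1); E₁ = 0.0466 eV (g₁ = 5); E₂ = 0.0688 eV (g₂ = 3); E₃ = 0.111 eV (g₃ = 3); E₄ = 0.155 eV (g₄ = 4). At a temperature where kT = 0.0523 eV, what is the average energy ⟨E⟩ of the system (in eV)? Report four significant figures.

Eᵢ/kT = 0, 0.891013, 1.31549, 2.12237, 2.96367.
Z = Σ gᵢe^(−Eᵢ/kT) = 1·e^(−0) + 5·e^(−0.891013) + 3·e^(−1.31549) + 3·e^(−2.12237) + 4·e^(−2.96367) = 1.00000 + 2.05120 + 0.805028 + 0.359242 + 0.206516 = 4.42199.
⟨E⟩ = Σ Eᵢ gᵢe^(−Eᵢ/kT) / Z = (0·1.00000 + 0.0466·2.05120 + 0.0688·0.805028 + 0.111·0.359242 + 0.155·0.206516) / 4.42199 = 0.05040 eV.

0.05040 eV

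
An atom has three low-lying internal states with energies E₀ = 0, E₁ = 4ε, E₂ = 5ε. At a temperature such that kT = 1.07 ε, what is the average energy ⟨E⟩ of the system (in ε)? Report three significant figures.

0.137 ε

Eᵢ/kT = 0, 3.7383, 4.6729.
Z = Σ e^(−Eᵢ/kT) = e^(−0) + e^(−3.7383) + e^(−4.6729) = 1.0000 + 0.023795 + 0.0093451 = 1.0331.
⟨E⟩ = Σ Eᵢ e^(−Eᵢ/kT) / Z = (0·1.0000 + 4·0.023795 + 5·0.0093451) / 1.0331 = 0.137 ε.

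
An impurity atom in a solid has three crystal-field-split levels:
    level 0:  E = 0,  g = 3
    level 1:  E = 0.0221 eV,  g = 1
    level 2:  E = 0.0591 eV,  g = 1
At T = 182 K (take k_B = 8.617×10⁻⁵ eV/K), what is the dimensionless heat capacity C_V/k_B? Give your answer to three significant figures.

0.231

k_BT = 8.617×10⁻⁵ × 182 K = 0.015683 eV.
Eᵢ/kT = 0, 1.4092, 3.7684.
Z = Σ gᵢe^(−Eᵢ/kT) = 3·e^(−0) + 1·e^(−1.4092) + 1·e^(−3.7684) = 3.0000 + 0.24434 + 0.023089 = 3.2674.
⟨E⟩ = 0.0020703 eV, ⟨E²⟩ = 0.000061206 eV².
C_V/k_B = (⟨E²⟩ − ⟨E⟩²)/(kT)² = (0.000061206 − 0.0000042861)/0.00024596 = 0.231.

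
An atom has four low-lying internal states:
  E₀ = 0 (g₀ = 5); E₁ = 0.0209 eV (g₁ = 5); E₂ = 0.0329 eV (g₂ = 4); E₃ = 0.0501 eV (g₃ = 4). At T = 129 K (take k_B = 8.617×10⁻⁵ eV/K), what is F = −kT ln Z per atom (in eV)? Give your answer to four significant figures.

k_BT = 8.617×10⁻⁵ × 129 K = 0.0111159 eV.
Eᵢ/kT = 0, 1.88019, 2.95972, 4.50706.
Z = Σ gᵢe^(−Eᵢ/kT) = 5·e^(−0) + 5·e^(−1.88019) + 4·e^(−2.95972) + 4·e^(−4.50706) = 5.00000 + 0.762806 + 0.207334 + 0.0441234 = 6.01426.
F = −kT ln Z = −0.0111159 × ln(6.01426) = −0.0111159 × 1.79413 = -0.01994 eV.

-0.01994 eV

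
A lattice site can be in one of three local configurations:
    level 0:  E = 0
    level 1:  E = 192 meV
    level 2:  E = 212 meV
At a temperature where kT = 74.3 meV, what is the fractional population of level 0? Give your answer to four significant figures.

0.8825

Eᵢ/kT = 0, 2.58412, 2.85330.
Z = Σ e^(−Eᵢ/kT) = e^(−0) + e^(−2.58412) + e^(−2.85330) = 1.00000 + 0.0754625 + 0.0576537 = 1.13312.
P₀ = e^(−E₀/kT) / Z = 1.00000/1.13312 = 0.8825.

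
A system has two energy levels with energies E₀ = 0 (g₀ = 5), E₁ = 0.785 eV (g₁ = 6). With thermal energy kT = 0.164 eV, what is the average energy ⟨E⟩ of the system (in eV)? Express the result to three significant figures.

0.00778 eV

Eᵢ/kT = 0, 4.7866.
Z = Σ gᵢe^(−Eᵢ/kT) = 5·e^(−0) + 6·e^(−4.7866) = 5.0000 + 0.050045 = 5.0500.
⟨E⟩ = Σ Eᵢ gᵢe^(−Eᵢ/kT) / Z = (0·5.0000 + 0.785·0.050045) / 5.0500 = 0.00778 eV.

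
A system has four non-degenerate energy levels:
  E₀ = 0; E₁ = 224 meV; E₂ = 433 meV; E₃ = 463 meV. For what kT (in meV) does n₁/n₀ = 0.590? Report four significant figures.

424.5 meV

n₁/n₀ = exp[−(E₁−E₀)/kT] = 0.590.
⇒ (E₁−E₀)/kT = ln(1/0.590) = ln(1.69492) = 0.527636.
kT = 224 meV / 0.527636 = 424.5 meV.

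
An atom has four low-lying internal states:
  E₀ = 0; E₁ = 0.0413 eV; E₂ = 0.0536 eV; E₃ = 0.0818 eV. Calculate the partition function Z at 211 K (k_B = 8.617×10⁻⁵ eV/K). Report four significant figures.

k_BT = 8.617×10⁻⁵ × 211 K = 0.0181819 eV.
Eᵢ/kT = 0, 2.27149, 2.94799, 4.49898.
Z = Σ e^(−Eᵢ/kT) = e^(−0) + e^(−2.27149) + e^(−2.94799) + e^(−4.49898) = 1.00000 + 0.103158 + 0.0524450 + 0.0111203 = 1.16672.

Z = 1.167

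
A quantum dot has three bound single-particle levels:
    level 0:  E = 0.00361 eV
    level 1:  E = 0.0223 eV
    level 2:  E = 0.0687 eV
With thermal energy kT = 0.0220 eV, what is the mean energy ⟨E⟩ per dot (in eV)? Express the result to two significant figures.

0.011 eV

Eᵢ/kT = 0.1641, 1.014, 3.123.
Z = Σ e^(−Eᵢ/kT) = e^(−0.1641) + e^(−1.014) + e^(−3.123) = 0.8487 + 0.3628 + 0.04402 = 1.256.
⟨E⟩ = Σ Eᵢ e^(−Eᵢ/kT) / Z = (0.00361·0.8487 + 0.0223·0.3628 + 0.0687·0.04402) / 1.256 = 0.011 eV.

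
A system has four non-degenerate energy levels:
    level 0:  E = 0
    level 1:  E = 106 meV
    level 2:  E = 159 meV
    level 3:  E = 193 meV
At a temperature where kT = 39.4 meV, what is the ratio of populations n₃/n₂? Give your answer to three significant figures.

0.422

n₃/n₂ = exp[−(E₃−E₂)/kT] = exp(−(34 meV)/(39.4 meV)) = exp(-0.86294) = 0.422.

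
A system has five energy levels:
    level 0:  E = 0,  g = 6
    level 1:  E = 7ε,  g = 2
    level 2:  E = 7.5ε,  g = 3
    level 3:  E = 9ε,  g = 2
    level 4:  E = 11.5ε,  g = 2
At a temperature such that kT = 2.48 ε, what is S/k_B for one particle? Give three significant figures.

Eᵢ/kT = 0, 2.8226, 3.0242, 3.6290, 4.6371.
Z = Σ gᵢe^(−Eᵢ/kT) = 6·e^(−0) + 2·e^(−2.8226) + 3·e^(−3.0242) + 2·e^(−3.6290) + 2·e^(−4.6371) = 6.0000 + 0.11890 + 0.14579 + 0.053085 + 0.019371 = 6.3371.
⟨E⟩ = Σ EᵢPᵢ = 0.41443 ε.
S/k_B = ln Z + ⟨E⟩/kT = ln(6.3371) + 0.41443/2.48 = 1.8464 + 0.16711 = 2.01.

2.01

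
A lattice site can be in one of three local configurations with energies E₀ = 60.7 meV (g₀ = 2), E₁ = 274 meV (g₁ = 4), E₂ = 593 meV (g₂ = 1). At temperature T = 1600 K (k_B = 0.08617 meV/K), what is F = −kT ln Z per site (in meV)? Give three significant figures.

-84.8 meV

k_BT = 0.08617 × 1600 K = 137.87 meV.
Eᵢ/kT = 0.44027, 1.9874, 4.3012.
Z = Σ gᵢe^(−Eᵢ/kT) = 2·e^(−0.44027) + 4·e^(−1.9874) + 1·e^(−4.3012) = 1.2877 + 0.54821 + 0.013552 = 1.8495.
F = −kT ln Z = −137.87 × ln(1.8495) = −137.87 × 0.61492 = -84.8 meV.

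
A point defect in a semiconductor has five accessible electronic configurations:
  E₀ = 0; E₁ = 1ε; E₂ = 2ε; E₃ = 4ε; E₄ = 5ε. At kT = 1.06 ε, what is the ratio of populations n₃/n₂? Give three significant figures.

n₃/n₂ = exp[−(E₃−E₂)/kT] = exp(−(2ε)/(1.06ε)) = exp(-1.8868) = 0.152.

0.152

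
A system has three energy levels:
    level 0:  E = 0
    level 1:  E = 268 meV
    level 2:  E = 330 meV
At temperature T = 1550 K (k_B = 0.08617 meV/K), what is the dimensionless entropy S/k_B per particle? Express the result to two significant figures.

k_BT = 0.08617 × 1550 K = 133.6 meV.
Eᵢ/kT = 0, 2.006, 2.470.
Z = Σ e^(−Eᵢ/kT) = e^(−0) + e^(−2.006) + e^(−2.470) = 1.000 + 0.1345 + 0.08458 = 1.219.
⟨E⟩ = Σ EᵢPᵢ = 52.47 meV.
S/k_B = ln Z + ⟨E⟩/kT = ln(1.219) + 52.47/133.6 = 0.1980 + 0.3927 = 0.59.

0.59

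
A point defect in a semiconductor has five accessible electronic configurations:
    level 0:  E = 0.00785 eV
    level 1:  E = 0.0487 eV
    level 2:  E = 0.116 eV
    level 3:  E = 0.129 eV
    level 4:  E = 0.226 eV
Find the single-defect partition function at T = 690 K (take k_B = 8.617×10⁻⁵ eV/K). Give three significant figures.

Z = 1.60

k_BT = 8.617×10⁻⁵ × 690 K = 0.059457 eV.
Eᵢ/kT = 0.13203, 0.81908, 1.9510, 2.1696, 3.8011.
Z = Σ e^(−Eᵢ/kT) = e^(−0.13203) + e^(−0.81908) + e^(−1.9510) + e^(−2.1696) + e^(−3.8011) = 0.87631 + 0.44084 + 0.14213 + 0.11422 + 0.022346 = 1.5958.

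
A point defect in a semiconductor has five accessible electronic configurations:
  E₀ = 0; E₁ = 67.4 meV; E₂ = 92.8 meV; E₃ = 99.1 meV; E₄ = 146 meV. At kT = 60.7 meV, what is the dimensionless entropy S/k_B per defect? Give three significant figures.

Eᵢ/kT = 0, 1.1104, 1.5288, 1.6326, 2.4053.
Z = Σ e^(−Eᵢ/kT) = e^(−0) + e^(−1.1104) + e^(−1.5288) + e^(−1.6326) + e^(−2.4053) = 1.0000 + 0.32943 + 0.21680 + 0.19542 + 0.090238 = 1.8319.
⟨E⟩ = Σ EᵢPᵢ = 40.867 meV.
S/k_B = ln Z + ⟨E⟩/kT = ln(1.8319) + 40.867/60.7 = 0.60535 + 0.67326 = 1.28.

1.28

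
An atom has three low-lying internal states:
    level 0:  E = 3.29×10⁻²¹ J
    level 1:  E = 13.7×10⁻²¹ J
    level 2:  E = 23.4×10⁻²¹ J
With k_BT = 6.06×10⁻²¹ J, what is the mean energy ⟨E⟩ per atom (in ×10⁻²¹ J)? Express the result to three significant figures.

5.43 ×10⁻²¹ J

Eᵢ/kT = 0.54290, 2.2607, 3.8614.
Z = Σ e^(−Eᵢ/kT) = e^(−0.54290) + e^(−2.2607) + e^(−3.8614) = 0.58106 + 0.10428 + 0.021039 = 0.70638.
⟨E⟩ = Σ Eᵢ e^(−Eᵢ/kT) / Z = (3.29·0.58106 + 13.7·0.10428 + 23.4·0.021039) / 0.70638 = 5.43 ×10⁻²¹ J.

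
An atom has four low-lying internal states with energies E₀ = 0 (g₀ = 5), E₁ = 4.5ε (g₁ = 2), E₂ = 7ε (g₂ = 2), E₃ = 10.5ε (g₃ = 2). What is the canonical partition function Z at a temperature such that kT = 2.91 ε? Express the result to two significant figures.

Z = 5.7

Eᵢ/kT = 0, 1.546, 2.405, 3.608.
Z = Σ gᵢe^(−Eᵢ/kT) = 5·e^(−0) + 2·e^(−1.546) + 2·e^(−2.405) + 2·e^(−3.608) = 5.000 + 0.4262 + 0.1805 + 0.05421 = 5.661.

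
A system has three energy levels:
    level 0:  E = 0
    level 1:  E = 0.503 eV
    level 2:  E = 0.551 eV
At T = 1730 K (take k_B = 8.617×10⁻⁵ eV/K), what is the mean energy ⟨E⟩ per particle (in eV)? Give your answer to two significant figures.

0.029 eV

k_BT = 8.617×10⁻⁵ × 1730 K = 0.1491 eV.
Eᵢ/kT = 0, 3.374, 3.696.
Z = Σ e^(−Eᵢ/kT) = e^(−0) + e^(−3.374) + e^(−3.696) = 1.000 + 0.03425 + 0.02482 = 1.059.
⟨E⟩ = Σ Eᵢ e^(−Eᵢ/kT) / Z = (0·1.000 + 0.503·0.03425 + 0.551·0.02482) / 1.059 = 0.029 eV.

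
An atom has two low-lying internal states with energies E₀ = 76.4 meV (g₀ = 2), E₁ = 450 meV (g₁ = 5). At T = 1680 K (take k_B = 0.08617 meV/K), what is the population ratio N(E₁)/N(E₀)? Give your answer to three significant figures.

k_BT = 0.08617 × 1680 K = 144.77 meV.
n₁/n₀ = (g₁/g₀) exp[−(E₁−E₀)/kT] = (5/2) × exp(−(373.6 meV)/(144.77 meV)) = (5/2) × exp(-2.5806) = 0.189.

0.189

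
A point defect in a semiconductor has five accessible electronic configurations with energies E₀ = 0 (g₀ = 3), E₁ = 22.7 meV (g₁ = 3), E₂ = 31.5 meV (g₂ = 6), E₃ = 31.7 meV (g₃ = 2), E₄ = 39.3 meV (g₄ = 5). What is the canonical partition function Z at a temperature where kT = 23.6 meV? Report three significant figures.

Z = 7.19

Eᵢ/kT = 0, 0.96186, 1.3347, 1.3432, 1.6653.
Z = Σ gᵢe^(−Eᵢ/kT) = 3·e^(−0) + 3·e^(−0.96186) + 6·e^(−1.3347) + 2·e^(−1.3432) + 5·e^(−1.6653) = 3.0000 + 1.1465 + 1.5794 + 0.52202 + 0.94567 = 7.1936.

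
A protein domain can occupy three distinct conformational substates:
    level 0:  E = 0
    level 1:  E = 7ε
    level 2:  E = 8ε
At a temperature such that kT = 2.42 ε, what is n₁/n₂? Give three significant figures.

n₁/n₂ = exp[−(E₁−E₂)/kT] = exp(−(-1ε)/(2.42ε)) = exp(0.41322) = 1.51.

1.51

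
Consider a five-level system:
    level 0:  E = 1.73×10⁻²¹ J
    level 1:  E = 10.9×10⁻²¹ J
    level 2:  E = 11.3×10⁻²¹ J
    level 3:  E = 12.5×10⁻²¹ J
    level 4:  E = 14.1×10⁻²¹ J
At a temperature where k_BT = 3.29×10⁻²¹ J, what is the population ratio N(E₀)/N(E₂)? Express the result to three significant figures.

18.3

n₀/n₂ = exp[−(E₀−E₂)/kT] = exp(−(-9.57 ×10⁻²¹ J)/(3.29 ×10⁻²¹ J)) = exp(2.9088) = 18.3.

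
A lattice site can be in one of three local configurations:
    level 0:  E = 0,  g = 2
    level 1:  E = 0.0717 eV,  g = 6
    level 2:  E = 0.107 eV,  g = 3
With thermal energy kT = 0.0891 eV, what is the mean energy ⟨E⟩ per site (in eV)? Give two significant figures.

0.052 eV

Eᵢ/kT = 0, 0.8047, 1.201.
Z = Σ gᵢe^(−Eᵢ/kT) = 2·e^(−0) + 6·e^(−0.8047) + 3·e^(−1.201) = 2.000 + 2.683 + 0.9027 = 5.586.
⟨E⟩ = Σ Eᵢ gᵢe^(−Eᵢ/kT) / Z = (0·2.000 + 0.0717·2.683 + 0.107·0.9027) / 5.586 = 0.052 eV.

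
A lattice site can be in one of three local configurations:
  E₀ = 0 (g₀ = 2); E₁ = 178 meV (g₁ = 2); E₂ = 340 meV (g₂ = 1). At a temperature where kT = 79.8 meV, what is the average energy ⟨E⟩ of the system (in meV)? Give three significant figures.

19.3 meV

Eᵢ/kT = 0, 2.2306, 4.2607.
Z = Σ gᵢe^(−Eᵢ/kT) = 2·e^(−0) + 2·e^(−2.2306) + 1·e^(−4.2607) = 2.0000 + 0.21493 + 0.014112 = 2.2290.
⟨E⟩ = Σ Eᵢ gᵢe^(−Eᵢ/kT) / Z = (0·2.0000 + 178·0.21493 + 340·0.014112) / 2.2290 = 19.3 meV.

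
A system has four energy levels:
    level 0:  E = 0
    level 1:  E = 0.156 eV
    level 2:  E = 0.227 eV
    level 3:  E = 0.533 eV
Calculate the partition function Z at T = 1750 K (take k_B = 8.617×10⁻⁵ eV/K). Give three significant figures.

Z = 1.61

k_BT = 8.617×10⁻⁵ × 1750 K = 0.15080 eV.
Eᵢ/kT = 0, 1.0345, 1.5053, 3.5345.
Z = Σ e^(−Eᵢ/kT) = e^(−0) + e^(−1.0345) + e^(−1.5053) + e^(−3.5345) = 1.0000 + 0.35540 + 0.22195 + 0.029173 = 1.6065.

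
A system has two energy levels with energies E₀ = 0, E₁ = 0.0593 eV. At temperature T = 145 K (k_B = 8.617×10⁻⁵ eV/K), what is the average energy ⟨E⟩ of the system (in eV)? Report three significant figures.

0.000511 eV

k_BT = 8.617×10⁻⁵ × 145 K = 0.012495 eV.
Eᵢ/kT = 0, 4.7459.
Z = Σ e^(−Eᵢ/kT) = e^(−0) + e^(−4.7459) = 1.0000 + 0.0086872 = 1.0087.
⟨E⟩ = Σ Eᵢ e^(−Eᵢ/kT) / Z = (0·1.0000 + 0.0593·0.0086872) / 1.0087 = 0.000511 eV.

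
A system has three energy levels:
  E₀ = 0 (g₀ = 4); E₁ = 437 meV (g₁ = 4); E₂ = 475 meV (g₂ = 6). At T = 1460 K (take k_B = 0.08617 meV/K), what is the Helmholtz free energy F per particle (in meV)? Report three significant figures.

-182 meV

k_BT = 0.08617 × 1460 K = 125.81 meV.
Eᵢ/kT = 0, 3.4735, 3.7755.
Z = Σ gᵢe^(−Eᵢ/kT) = 4·e^(−0) + 4·e^(−3.4735) + 6·e^(−3.7755) = 4.0000 + 0.12403 + 0.13755 = 4.2616.
F = −kT ln Z = −125.81 × ln(4.2616) = −125.81 × 1.4496 = -182 meV.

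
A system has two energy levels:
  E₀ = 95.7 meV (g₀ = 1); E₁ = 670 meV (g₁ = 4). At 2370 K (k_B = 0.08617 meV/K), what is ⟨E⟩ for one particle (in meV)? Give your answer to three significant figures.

k_BT = 0.08617 × 2370 K = 204.22 meV.
Eᵢ/kT = 0.46861, 3.2808.
Z = Σ gᵢe^(−Eᵢ/kT) = 1·e^(−0.46861) + 4·e^(−3.2808) = 0.62587 + 0.15039 = 0.77626.
⟨E⟩ = Σ Eᵢ gᵢe^(−Eᵢ/kT) / Z = (95.7·0.62587 + 670·0.15039) / 0.77626 = 207 meV.

207 meV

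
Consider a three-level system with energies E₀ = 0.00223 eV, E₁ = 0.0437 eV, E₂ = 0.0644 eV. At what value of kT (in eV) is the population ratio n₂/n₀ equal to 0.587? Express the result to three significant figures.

n₂/n₀ = exp[−(E₂−E₀)/kT] = 0.587.
⇒ (E₂−E₀)/kT = ln(1/0.587) = ln(1.7036) = 0.53274.
kT = 0.06217 eV / 0.53274 = 0.117 eV.

0.117 eV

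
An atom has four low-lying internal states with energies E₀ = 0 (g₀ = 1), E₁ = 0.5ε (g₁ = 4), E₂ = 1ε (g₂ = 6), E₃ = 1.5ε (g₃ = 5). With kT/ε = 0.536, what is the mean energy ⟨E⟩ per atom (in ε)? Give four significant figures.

Eᵢ/kT = 0, 0.932836, 1.86567, 2.79851.
Z = Σ gᵢe^(−Eᵢ/kT) = 1·e^(−0) + 4·e^(−0.932836) + 6·e^(−1.86567) + 5·e^(−2.79851) = 1.00000 + 1.57375 + 0.928755 + 0.304504 = 3.80701.
⟨E⟩ = Σ Eᵢ gᵢe^(−Eᵢ/kT) / Z = (0·1.00000 + 0.5·1.57375 + 1·0.928755 + 1.5·0.304504) / 3.80701 = 0.5706 ε.

0.5706 ε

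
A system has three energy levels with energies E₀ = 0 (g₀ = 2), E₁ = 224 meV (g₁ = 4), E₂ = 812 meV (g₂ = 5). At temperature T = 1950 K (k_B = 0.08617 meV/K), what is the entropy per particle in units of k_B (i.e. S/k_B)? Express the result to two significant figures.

k_BT = 0.08617 × 1950 K = 168.0 meV.
Eᵢ/kT = 0, 1.333, 4.833.
Z = Σ gᵢe^(−Eᵢ/kT) = 2·e^(−0) + 4·e^(−1.333) + 5·e^(−4.833) = 2.000 + 1.055 + 0.03981 = 3.095.
⟨E⟩ = Σ EᵢPᵢ = 86.80 meV.
S/k_B = ln Z + ⟨E⟩/kT = ln(3.095) + 86.80/168.0 = 1.130 + 0.5167 = 1.6.

1.6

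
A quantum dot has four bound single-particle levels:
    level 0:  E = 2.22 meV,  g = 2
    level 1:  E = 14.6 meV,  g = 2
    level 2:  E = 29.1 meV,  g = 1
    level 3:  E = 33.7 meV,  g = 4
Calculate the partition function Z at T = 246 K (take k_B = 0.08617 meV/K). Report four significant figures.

Z = 3.875

k_BT = 0.08617 × 246 K = 21.1978 meV.
Eᵢ/kT = 0.104728, 0.688751, 1.37278, 1.58979.
Z = Σ gᵢe^(−Eᵢ/kT) = 2·e^(−0.104728) + 2·e^(−0.688751) + 1·e^(−1.37278) + 4·e^(−1.58979) = 1.80114 + 1.00441 + 0.253402 + 0.815874 = 3.87483.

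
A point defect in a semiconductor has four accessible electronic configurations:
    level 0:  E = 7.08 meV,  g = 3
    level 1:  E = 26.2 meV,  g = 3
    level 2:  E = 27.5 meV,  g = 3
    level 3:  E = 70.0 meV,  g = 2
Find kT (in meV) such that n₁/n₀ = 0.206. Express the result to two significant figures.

n₁/n₀ = (g₁/g₀) exp[−(E₁−E₀)/kT] = 0.206.
⇒ (E₁−E₀)/kT = ln((3/3)/0.206) = ln(4.854) = 1.580.
kT = 19.12 meV / 1.580 = 12 meV.

12 meV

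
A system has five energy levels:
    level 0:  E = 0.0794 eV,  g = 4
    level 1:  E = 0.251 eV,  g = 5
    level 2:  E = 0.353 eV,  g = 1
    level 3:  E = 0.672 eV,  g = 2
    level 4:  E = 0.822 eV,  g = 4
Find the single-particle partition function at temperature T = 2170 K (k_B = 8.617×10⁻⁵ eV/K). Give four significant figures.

Z = 4.178

k_BT = 8.617×10⁻⁵ × 2170 K = 0.186989 eV.
Eᵢ/kT = 0.424624, 1.34232, 1.88781, 3.59379, 4.39598.
Z = Σ gᵢe^(−Eᵢ/kT) = 4·e^(−0.424624) + 5·e^(−1.34232) + 1·e^(−1.88781) + 2·e^(−3.59379) + 4·e^(−4.39598) = 2.61606 + 1.30619 + 0.151403 + 0.0549879 + 0.0493072 = 4.17795.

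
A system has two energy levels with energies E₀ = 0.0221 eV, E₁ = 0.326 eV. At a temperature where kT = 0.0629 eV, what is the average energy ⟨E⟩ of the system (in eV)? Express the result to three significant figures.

0.0245 eV

Eᵢ/kT = 0.35135, 5.1828.
Z = Σ e^(−Eᵢ/kT) = e^(−0.35135) + e^(−5.1828) = 0.70374 + 0.0056123 = 0.70935.
⟨E⟩ = Σ Eᵢ e^(−Eᵢ/kT) / Z = (0.0221·0.70374 + 0.326·0.0056123) / 0.70935 = 0.0245 eV.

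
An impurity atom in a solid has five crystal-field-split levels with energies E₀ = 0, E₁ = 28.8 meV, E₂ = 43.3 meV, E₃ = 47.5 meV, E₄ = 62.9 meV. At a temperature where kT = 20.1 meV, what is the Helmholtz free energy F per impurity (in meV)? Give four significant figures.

-8.049 meV

Eᵢ/kT = 0, 1.43284, 2.15423, 2.36318, 3.12935.
Z = Σ e^(−Eᵢ/kT) = e^(−0) + e^(−1.43284) + e^(−2.15423) + e^(−2.36318) + e^(−3.12935) = 1.00000 + 0.238630 + 0.115992 + 0.0941204 + 0.0437462 = 1.49249.
F = −kT ln Z = −20.1 × ln(1.49249) = −20.1 × 0.400446 = -8.049 meV.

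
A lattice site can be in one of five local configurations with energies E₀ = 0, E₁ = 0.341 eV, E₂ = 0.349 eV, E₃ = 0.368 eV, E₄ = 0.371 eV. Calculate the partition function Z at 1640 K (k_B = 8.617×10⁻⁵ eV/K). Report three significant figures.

k_BT = 8.617×10⁻⁵ × 1640 K = 0.14132 eV.
Eᵢ/kT = 0, 2.4130, 2.4696, 2.6040, 2.6252.
Z = Σ e^(−Eᵢ/kT) = e^(−0) + e^(−2.4130) + e^(−2.4696) + e^(−2.6040) + e^(−2.6252) = 1.0000 + 0.089546 + 0.084619 + 0.073977 + 0.072425 = 1.3206.

Z = 1.32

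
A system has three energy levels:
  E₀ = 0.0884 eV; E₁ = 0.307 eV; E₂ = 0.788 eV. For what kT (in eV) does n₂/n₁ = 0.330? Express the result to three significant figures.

n₂/n₁ = exp[−(E₂−E₁)/kT] = 0.330.
⇒ (E₂−E₁)/kT = ln(1/0.330) = ln(3.0303) = 1.1087.
kT = 0.481 eV / 1.1087 = 0.434 eV.

0.434 eV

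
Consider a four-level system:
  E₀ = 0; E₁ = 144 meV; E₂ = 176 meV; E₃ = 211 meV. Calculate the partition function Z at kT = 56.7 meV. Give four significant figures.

Z = 1.148

Eᵢ/kT = 0, 2.53968, 3.10406, 3.72134.
Z = Σ e^(−Eᵢ/kT) = e^(−0) + e^(−2.53968) + e^(−3.10406) + e^(−3.72134) = 1.00000 + 0.0788916 + 0.0448667 + 0.0242015 = 1.14796.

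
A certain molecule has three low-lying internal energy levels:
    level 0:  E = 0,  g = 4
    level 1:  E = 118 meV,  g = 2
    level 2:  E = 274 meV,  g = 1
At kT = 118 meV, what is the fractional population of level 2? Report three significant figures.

0.0203

Eᵢ/kT = 0, 1.0000, 2.3220.
Z = Σ gᵢe^(−Eᵢ/kT) = 4·e^(−0) + 2·e^(−1.0000) + 1·e^(−2.3220) = 4.0000 + 0.73576 + 0.098077 = 4.8338.
P₂ = g₂ e^(−E₂/kT) / Z = 0.098077/4.8338 = 0.0203.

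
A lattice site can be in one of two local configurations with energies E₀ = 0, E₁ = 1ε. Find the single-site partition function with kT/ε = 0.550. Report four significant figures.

Z = 1.162

Eᵢ/kT = 0, 1.81818.
Z = Σ e^(−Eᵢ/kT) = e^(−0) + e^(−1.81818) = 1.00000 + 0.162321 = 1.16232.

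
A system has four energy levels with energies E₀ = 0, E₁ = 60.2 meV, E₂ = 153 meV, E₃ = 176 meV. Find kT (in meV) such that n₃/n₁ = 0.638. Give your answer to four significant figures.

257.7 meV

n₃/n₁ = exp[−(E₃−E₁)/kT] = 0.638.
⇒ (E₃−E₁)/kT = ln(1/0.638) = ln(1.56740) = 0.449418.
kT = 115.8 meV / 0.449418 = 257.7 meV.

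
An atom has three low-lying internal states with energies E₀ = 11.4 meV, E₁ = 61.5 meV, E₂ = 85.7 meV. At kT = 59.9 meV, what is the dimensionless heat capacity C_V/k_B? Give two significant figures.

0.26

Eᵢ/kT = 0.1903, 1.027, 1.431.
Z = Σ e^(−Eᵢ/kT) = e^(−0.1903) + e^(−1.027) + e^(−1.431) = 0.8267 + 0.3581 + 0.2391 = 1.424.
⟨E⟩ = 36.47 meV, ⟨E²⟩ = 2260 meV².
C_V/k_B = (⟨E²⟩ − ⟨E⟩²)/(kT)² = (2260 − 1330)/3588 = 0.26.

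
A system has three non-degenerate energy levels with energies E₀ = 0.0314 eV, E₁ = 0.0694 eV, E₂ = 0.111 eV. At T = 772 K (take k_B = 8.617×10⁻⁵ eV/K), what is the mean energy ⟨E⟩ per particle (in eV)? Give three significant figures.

k_BT = 8.617×10⁻⁵ × 772 K = 0.066523 eV.
Eᵢ/kT = 0.47202, 1.0432, 1.6686.
Z = Σ e^(−Eᵢ/kT) = e^(−0.47202) + e^(−1.0432) + e^(−1.6686) = 0.62374 + 0.35233 + 0.18851 = 1.1646.
⟨E⟩ = Σ Eᵢ e^(−Eᵢ/kT) / Z = (0.0314·0.62374 + 0.0694·0.35233 + 0.111·0.18851) / 1.1646 = 0.0558 eV.

0.0558 eV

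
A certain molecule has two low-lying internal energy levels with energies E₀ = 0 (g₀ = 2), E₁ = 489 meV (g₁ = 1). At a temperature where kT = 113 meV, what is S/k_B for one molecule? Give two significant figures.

Eᵢ/kT = 0, 4.327.
Z = Σ gᵢe^(−Eᵢ/kT) = 2·e^(−0) + 1·e^(−4.327) = 2.000 + 0.01321 = 2.013.
⟨E⟩ = Σ EᵢPᵢ = 3.209 meV.
S/k_B = ln Z + ⟨E⟩/kT = ln(2.013) + 3.209/113 = 0.6996 + 0.02840 = 0.73.

0.73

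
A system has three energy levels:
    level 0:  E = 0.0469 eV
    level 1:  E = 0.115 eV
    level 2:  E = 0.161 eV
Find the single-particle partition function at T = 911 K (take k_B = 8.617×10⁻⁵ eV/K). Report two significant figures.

k_BT = 8.617×10⁻⁵ × 911 K = 0.07850 eV.
Eᵢ/kT = 0.5975, 1.465, 2.051.
Z = Σ e^(−Eᵢ/kT) = e^(−0.5975) + e^(−1.465) + e^(−2.051) = 0.5502 + 0.2311 + 0.1286 = 0.9099.

Z = 0.91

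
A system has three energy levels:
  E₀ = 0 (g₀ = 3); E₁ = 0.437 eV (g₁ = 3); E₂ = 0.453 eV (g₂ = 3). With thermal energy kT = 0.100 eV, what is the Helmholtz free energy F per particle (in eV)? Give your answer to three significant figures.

-0.112 eV

Eᵢ/kT = 0, 4.3700, 4.5300.
Z = Σ gᵢe^(−Eᵢ/kT) = 3·e^(−0) + 3·e^(−4.3700) + 3·e^(−4.5300) = 3.0000 + 0.037954 + 0.032342 = 3.0703.
F = −kT ln Z = −0.100 × ln(3.0703) = −0.100 × 1.1218 = -0.112 eV.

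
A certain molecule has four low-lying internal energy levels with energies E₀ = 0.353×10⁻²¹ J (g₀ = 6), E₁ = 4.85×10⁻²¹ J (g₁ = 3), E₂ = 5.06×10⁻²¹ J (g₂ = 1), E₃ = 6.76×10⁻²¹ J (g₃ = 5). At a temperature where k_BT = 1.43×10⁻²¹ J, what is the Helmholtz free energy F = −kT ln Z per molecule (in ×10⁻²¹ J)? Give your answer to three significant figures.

-2.26 ×10⁻²¹ J

Eᵢ/kT = 0.24685, 3.3916, 3.5385, 4.7273.
Z = Σ gᵢe^(−Eᵢ/kT) = 6·e^(−0.24685) + 3·e^(−3.3916) + 1·e^(−3.5385) + 5·e^(−4.7273) = 4.6875 + 0.10096 + 0.029057 + 0.044252 = 4.8618.
F = −kT ln Z = −1.43 × ln(4.8618) = −1.43 × 1.5814 = -2.26 ×10⁻²¹ J.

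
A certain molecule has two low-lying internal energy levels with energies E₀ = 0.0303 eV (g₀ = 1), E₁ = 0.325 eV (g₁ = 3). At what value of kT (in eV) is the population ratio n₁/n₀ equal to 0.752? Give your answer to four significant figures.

n₁/n₀ = (g₁/g₀) exp[−(E₁−E₀)/kT] = 0.752.
⇒ (E₁−E₀)/kT = ln((3/1)/0.752) = ln(3.98936) = 1.38363.
kT = 0.2947 eV / 1.38363 = 0.2130 eV.

0.2130 eV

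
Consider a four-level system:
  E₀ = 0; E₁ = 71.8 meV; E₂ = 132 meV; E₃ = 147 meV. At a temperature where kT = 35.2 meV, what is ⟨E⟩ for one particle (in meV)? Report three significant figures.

Eᵢ/kT = 0, 2.0398, 3.7500, 4.1761.
Z = Σ e^(−Eᵢ/kT) = e^(−0) + e^(−2.0398) + e^(−3.7500) + e^(−4.1761) = 1.0000 + 0.13005 + 0.023518 + 0.015358 = 1.1689.
⟨E⟩ = Σ Eᵢ e^(−Eᵢ/kT) / Z = (0·1.0000 + 71.8·0.13005 + 132·0.023518 + 147·0.015358) / 1.1689 = 12.6 meV.

12.6 meV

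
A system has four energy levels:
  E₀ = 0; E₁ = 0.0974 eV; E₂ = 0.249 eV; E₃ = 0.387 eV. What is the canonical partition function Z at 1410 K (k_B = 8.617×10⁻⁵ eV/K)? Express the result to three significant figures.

Z = 1.62

k_BT = 8.617×10⁻⁵ × 1410 K = 0.12150 eV.
Eᵢ/kT = 0, 0.80165, 2.0494, 3.1852.
Z = Σ e^(−Eᵢ/kT) = e^(−0) + e^(−0.80165) + e^(−2.0494) + e^(−3.1852) = 1.0000 + 0.44859 + 0.12881 + 0.041370 = 1.6188.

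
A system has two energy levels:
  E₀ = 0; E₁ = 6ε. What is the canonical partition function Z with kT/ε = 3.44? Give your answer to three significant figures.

Z = 1.17

Eᵢ/kT = 0, 1.7442.
Z = Σ e^(−Eᵢ/kT) = e^(−0) + e^(−1.7442) = 1.0000 + 0.17478 = 1.1748.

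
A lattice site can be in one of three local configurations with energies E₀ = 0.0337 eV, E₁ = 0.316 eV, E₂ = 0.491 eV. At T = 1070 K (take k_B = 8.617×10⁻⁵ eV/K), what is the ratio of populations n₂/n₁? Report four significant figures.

0.1499

k_BT = 8.617×10⁻⁵ × 1070 K = 0.0922019 eV.
n₂/n₁ = exp[−(E₂−E₁)/kT] = exp(−(0.175 eV)/(0.0922019 eV)) = exp(-1.89801) = 0.1499.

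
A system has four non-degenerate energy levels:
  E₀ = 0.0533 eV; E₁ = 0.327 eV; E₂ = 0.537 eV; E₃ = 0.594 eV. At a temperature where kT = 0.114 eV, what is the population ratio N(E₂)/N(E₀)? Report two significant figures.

0.014

n₂/n₀ = exp[−(E₂−E₀)/kT] = exp(−(0.4837 eV)/(0.114 eV)) = exp(-4.243) = 0.014.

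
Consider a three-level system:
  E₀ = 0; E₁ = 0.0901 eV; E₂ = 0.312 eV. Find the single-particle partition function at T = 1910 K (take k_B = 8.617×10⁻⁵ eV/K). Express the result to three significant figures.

Z = 1.73

k_BT = 8.617×10⁻⁵ × 1910 K = 0.16458 eV.
Eᵢ/kT = 0, 0.54745, 1.8957.
Z = Σ e^(−Eᵢ/kT) = e^(−0) + e^(−0.54745) + e^(−1.8957) = 1.0000 + 0.57842 + 0.15021 = 1.7286.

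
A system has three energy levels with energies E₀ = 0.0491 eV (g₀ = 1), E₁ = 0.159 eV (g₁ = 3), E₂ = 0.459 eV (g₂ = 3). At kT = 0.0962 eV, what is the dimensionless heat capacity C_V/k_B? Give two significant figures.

Eᵢ/kT = 0.5104, 1.653, 4.771.
Z = Σ gᵢe^(−Eᵢ/kT) = 1·e^(−0.5104) + 3·e^(−1.653) + 3·e^(−4.771) = 0.6003 + 0.5744 + 0.02542 = 1.200.
⟨E⟩ = 0.1104 eV, ⟨E²⟩ = 0.01777 eV².
C_V/k_B = (⟨E²⟩ − ⟨E⟩²)/(kT)² = (0.01777 − 0.01219)/0.009254 = 0.60.

0.60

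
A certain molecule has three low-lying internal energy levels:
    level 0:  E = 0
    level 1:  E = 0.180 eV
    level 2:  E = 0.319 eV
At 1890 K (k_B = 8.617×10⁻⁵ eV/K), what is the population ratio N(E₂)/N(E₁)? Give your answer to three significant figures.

0.426

k_BT = 8.617×10⁻⁵ × 1890 K = 0.16286 eV.
n₂/n₁ = exp[−(E₂−E₁)/kT] = exp(−(0.139 eV)/(0.16286 eV)) = exp(-0.85349) = 0.426.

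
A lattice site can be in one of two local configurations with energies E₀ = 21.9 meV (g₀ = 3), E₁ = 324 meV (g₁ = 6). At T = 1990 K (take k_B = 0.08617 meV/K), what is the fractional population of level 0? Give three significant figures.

0.744

k_BT = 0.08617 × 1990 K = 171.48 meV.
Eᵢ/kT = 0.12771, 1.8894.
Z = Σ gᵢe^(−Eᵢ/kT) = 3·e^(−0.12771) + 6·e^(−1.8894) = 2.6403 + 0.90697 = 3.5473.
P₀ = g₀ e^(−E₀/kT) / Z = 2.6403/3.5473 = 0.744.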